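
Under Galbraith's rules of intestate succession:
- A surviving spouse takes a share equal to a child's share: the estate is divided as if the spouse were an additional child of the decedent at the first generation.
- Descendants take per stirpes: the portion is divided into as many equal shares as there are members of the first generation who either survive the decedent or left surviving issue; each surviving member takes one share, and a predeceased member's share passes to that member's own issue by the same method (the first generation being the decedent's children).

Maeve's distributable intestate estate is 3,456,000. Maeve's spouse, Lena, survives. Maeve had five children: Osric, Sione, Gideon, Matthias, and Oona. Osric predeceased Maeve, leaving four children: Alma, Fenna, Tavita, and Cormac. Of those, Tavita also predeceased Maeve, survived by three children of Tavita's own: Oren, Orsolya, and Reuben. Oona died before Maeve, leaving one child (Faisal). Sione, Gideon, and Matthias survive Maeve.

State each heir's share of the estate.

The spouse counts as an additional share at the children's level, so there are 6 primary shares of 576,000. Lena takes one such share (576,000).
The children's combined portion (2,880,000) is divided into 5 shares of 576,000: Sione, Gideon, and Matthias each take 576,000; Osric's 576,000 share passes to Osric's issue; Oona's 576,000 share passes to Oona's issue.
Osric's share (576,000) is divided into 4 shares of 144,000: Alma, Fenna, and Cormac each take 144,000; Tavita's 144,000 share passes to Tavita's issue.
Tavita's share (144,000) is divided into 3 shares of 48,000: Oren, Orsolya, and Reuben each take 48,000.
Oona's share (576,000) passes entirely to Faisal.

Lena: 576,000; Alma: 144,000; Fenna: 144,000; Oren: 48,000; Orsolya: 48,000; Reuben: 48,000; Cormac: 144,000; Sione: 576,000; Gideon: 576,000; Matthias: 576,000; Faisal: 576,000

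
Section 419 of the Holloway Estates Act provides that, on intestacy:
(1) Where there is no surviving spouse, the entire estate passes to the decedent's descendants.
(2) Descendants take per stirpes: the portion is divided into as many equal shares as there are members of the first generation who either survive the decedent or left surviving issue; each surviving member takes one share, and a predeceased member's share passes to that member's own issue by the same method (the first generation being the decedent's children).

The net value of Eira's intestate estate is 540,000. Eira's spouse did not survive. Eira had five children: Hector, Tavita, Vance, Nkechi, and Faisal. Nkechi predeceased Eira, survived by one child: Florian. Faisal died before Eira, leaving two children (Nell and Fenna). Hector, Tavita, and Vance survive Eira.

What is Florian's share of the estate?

The entire 540,000 passes to the descendants.
That amount (540,000) is divided into 5 shares of 108,000: Hector, Tavita, and Vance each take 108,000; Nkechi's 108,000 share passes to Nkechi's issue; Faisal's 108,000 share passes to Faisal's issue.
Nkechi's share (108,000) passes entirely to Florian.
Faisal's share (108,000) is divided into 2 shares of 54,000: Nell and Fenna each take 54,000.

Florian receives 108,000.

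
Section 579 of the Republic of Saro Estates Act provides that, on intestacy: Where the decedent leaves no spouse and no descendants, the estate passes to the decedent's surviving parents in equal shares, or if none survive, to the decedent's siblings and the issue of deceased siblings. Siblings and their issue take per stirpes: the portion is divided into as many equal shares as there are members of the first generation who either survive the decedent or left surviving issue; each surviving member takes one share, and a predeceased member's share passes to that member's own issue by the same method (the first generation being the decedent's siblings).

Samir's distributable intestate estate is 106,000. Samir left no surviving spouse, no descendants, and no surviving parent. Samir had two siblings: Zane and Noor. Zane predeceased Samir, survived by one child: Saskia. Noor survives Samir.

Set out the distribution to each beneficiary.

Saskia: 53,000; Noor: 53,000

The entire 106,000 passes to the siblings and their issue.
That amount (106,000) is divided into 2 shares of 53,000: Noor takes 53,000; Zane's 53,000 share passes to Zane's issue.
Zane's share (53,000) passes entirely to Saskia.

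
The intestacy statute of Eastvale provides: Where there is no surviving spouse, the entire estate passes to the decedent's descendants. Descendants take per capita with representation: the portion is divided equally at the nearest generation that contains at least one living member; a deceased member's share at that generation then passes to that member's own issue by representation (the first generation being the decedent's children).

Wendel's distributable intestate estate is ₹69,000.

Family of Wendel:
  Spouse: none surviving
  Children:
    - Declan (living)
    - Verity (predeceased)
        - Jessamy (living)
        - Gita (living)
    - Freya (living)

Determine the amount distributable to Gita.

Gita receives ₹11,500.

The entire ₹69,000 passes to the descendants.
That amount (₹69,000) is divided into 3 shares of ₹23,000: Declan and Freya each take ₹23,000; Verity's ₹23,000 share passes to Verity's issue.
Verity's share (₹23,000) is divided into 2 shares of ₹11,500: Jessamy and Gita each take ₹11,500.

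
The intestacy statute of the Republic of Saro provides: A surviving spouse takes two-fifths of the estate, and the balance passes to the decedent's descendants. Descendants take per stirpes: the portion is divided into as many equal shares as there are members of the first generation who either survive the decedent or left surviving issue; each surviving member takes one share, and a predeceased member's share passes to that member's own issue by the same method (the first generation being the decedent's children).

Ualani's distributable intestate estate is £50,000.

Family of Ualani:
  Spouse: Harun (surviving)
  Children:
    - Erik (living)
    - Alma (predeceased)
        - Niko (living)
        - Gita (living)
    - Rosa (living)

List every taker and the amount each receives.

Harun: £20,000; Erik: £10,000; Niko: £5,000; Gita: £5,000; Rosa: £10,000

Harun takes two-fifths of £50,000 = £20,000. The remaining £30,000 passes to the descendants.
The descendants' portion (£30,000) is divided into 3 shares of £10,000: Erik and Rosa each take £10,000; Alma's £10,000 share passes to Alma's issue.
Alma's share (£10,000) is divided into 2 shares of £5,000: Niko and Gita each take £5,000.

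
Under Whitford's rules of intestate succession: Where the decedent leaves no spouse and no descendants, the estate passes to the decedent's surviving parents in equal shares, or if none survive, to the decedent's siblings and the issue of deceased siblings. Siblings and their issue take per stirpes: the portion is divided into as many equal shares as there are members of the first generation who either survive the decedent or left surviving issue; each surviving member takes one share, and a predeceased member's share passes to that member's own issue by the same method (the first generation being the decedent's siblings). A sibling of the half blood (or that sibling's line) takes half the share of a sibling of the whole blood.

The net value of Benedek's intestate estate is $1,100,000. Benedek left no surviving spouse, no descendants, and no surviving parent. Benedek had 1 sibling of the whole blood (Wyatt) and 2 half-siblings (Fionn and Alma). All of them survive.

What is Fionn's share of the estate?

Fionn receives $275,000.

The entire $1,100,000 passes to the siblings and their issue.
Counting each half-blood sibling's line as half a unit, there are 2 units in $1,100,000, so one unit is $550,000. Whole-blood lines (Wyatt) take $550,000 each; half-blood lines (Fionn and Alma) take $275,000 each.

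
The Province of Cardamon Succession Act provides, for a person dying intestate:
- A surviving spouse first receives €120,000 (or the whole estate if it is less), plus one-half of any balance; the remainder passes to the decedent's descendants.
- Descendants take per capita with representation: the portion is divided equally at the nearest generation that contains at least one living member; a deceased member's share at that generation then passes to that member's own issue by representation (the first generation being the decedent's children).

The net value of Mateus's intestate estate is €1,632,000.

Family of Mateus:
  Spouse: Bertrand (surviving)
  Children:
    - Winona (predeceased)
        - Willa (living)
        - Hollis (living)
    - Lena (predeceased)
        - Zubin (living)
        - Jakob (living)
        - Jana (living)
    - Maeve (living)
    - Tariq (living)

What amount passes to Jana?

Bertrand first takes €120,000, leaving a balance of €1,512,000. Bertrand then takes one-half of the balance (€756,000), for a total of €876,000. The remaining €756,000 passes to the descendants.
The descendants' portion (€756,000) is divided into 4 shares of €189,000: Maeve and Tariq each take €189,000; Winona's €189,000 share passes to Winona's issue; Lena's €189,000 share passes to Lena's issue.
Winona's share (€189,000) is divided into 2 shares of €94,500: Willa and Hollis each take €94,500.
Lena's share (€189,000) is divided into 3 shares of €63,000: Zubin, Jakob, and Jana each take €63,000.

Jana receives €63,000.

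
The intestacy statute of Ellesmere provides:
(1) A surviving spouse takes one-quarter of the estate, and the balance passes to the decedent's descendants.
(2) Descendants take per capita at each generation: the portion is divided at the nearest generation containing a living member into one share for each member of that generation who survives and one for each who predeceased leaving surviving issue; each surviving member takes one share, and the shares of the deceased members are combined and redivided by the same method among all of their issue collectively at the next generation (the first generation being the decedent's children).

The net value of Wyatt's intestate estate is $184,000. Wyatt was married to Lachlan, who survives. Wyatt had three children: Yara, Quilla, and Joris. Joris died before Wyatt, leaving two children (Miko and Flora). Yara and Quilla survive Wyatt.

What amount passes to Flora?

Lachlan takes one-quarter of $184,000 = $46,000. The remaining $138,000 passes to the descendants.
The descendants' portion ($138,000) is divided at the children's generation into 3 shares of $46,000. Yara and Quilla each take $46,000. The remaining share for the deceased Joris ($46,000) is carried to the next generation.
That pool ($46,000) is divided at the grandchildren's generation equally among Miko and Flora: $23,000 each.

Flora receives $23,000.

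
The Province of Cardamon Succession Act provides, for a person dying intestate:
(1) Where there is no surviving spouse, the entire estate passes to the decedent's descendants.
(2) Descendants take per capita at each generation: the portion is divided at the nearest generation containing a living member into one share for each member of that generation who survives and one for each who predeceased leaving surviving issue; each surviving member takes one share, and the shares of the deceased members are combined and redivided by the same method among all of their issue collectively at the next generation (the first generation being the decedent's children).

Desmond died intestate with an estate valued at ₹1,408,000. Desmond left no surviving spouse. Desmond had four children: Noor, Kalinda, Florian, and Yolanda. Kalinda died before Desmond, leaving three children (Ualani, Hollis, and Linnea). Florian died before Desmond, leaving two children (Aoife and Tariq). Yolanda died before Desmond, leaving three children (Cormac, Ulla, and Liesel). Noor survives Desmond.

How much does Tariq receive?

The entire ₹1,408,000 passes to the descendants.
That amount (₹1,408,000) is divided at the children's generation into 4 shares of ₹352,000. Noor takes ₹352,000. The 3 shares of the deceased (Kalinda, Florian, and Yolanda) are combined into a pool of ₹1,056,000.
That pool (₹1,056,000) is divided at the grandchildren's generation equally among Ualani, Hollis, Linnea, Aoife, Tariq, Cormac, Ulla, and Liesel: ₹132,000 each.

Tariq receives ₹132,000.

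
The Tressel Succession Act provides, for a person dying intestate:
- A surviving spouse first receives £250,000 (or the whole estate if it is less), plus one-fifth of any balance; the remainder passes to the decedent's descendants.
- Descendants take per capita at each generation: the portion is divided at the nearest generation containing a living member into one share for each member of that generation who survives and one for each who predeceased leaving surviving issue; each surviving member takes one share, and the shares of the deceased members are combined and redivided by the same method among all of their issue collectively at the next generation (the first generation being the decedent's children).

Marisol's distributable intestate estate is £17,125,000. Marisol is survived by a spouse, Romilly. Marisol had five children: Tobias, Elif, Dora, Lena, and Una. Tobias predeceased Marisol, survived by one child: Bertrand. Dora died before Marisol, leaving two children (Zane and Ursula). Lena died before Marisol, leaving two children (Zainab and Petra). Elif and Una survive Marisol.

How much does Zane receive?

Zane receives £1,620,000.

Romilly first takes £250,000, leaving a balance of £16,875,000. Romilly then takes one-fifth of the balance (£3,375,000), for a total of £3,625,000. The remaining £13,500,000 passes to the descendants.
The descendants' portion (£13,500,000) is divided at the children's generation into 5 shares of £2,700,000. Elif and Una each take £2,700,000. The 3 shares of the deceased (Tobias, Dora, and Lena) are combined into a pool of £8,100,000.
That pool (£8,100,000) is divided at the grandchildren's generation equally among Bertrand, Zane, Ursula, Zainab, and Petra: £1,620,000 each.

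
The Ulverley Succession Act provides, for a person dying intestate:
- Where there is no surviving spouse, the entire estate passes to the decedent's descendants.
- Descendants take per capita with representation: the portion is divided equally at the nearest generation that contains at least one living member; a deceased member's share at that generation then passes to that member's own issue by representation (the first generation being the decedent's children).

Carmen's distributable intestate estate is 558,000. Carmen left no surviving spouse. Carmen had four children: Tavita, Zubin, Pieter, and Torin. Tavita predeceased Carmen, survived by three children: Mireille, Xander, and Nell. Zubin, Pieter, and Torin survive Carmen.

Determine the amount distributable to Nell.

Nell receives 46,500.

The entire 558,000 passes to the descendants.
That amount (558,000) is divided into 4 shares of 139,500: Zubin, Pieter, and Torin each take 139,500; Tavita's 139,500 share passes to Tavita's issue.
Tavita's share (139,500) is divided into 3 shares of 46,500: Mireille, Xander, and Nell each take 46,500.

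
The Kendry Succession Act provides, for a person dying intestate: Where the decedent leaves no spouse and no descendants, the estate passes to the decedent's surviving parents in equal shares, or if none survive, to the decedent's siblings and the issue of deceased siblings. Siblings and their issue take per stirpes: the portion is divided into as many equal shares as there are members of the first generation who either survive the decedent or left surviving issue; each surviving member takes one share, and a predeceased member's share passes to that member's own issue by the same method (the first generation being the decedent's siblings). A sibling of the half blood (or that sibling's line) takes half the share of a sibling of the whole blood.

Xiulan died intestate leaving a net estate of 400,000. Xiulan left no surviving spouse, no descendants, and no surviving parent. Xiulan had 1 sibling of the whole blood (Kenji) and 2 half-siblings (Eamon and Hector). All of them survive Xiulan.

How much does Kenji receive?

The entire 400,000 passes to the siblings and their issue.
Counting each half-blood sibling's line as half a unit, there are 2 units in 400,000, so one unit is 200,000. Whole-blood lines (Kenji) take 200,000 each; half-blood lines (Eamon and Hector) take 100,000 each.

Kenji receives 200,000.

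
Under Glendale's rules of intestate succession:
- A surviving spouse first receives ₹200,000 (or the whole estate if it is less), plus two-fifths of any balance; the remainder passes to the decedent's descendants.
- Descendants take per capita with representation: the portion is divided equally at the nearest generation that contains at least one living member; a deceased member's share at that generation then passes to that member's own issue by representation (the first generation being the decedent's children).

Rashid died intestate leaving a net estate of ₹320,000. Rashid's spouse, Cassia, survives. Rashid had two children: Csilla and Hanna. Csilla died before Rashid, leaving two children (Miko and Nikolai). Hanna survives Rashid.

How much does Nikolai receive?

Nikolai receives ₹18,000.

Cassia first takes ₹200,000, leaving a balance of ₹120,000. Cassia then takes two-fifths of the balance (₹48,000), for a total of ₹248,000. The remaining ₹72,000 passes to the descendants.
The descendants' portion (₹72,000) is divided into 2 shares of ₹36,000: Hanna takes ₹36,000; Csilla's ₹36,000 share passes to Csilla's issue.
Csilla's share (₹36,000) is divided into 2 shares of ₹18,000: Miko and Nikolai each take ₹18,000.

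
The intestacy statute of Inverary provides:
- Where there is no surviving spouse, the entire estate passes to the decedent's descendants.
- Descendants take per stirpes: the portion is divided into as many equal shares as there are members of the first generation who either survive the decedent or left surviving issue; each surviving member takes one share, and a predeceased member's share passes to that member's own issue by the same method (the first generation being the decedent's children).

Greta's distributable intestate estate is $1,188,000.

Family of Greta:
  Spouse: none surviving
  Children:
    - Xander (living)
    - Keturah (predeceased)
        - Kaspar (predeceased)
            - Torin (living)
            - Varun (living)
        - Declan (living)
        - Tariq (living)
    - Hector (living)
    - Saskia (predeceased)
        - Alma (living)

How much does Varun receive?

The entire $1,188,000 passes to the descendants.
That amount ($1,188,000) is divided into 4 shares of $297,000: Xander and Hector each take $297,000; Keturah's $297,000 share passes to Keturah's issue; Saskia's $297,000 share passes to Saskia's issue.
Keturah's share ($297,000) is divided into 3 shares of $99,000: Declan and Tariq each take $99,000; Kaspar's $99,000 share passes to Kaspar's issue.
Kaspar's share ($99,000) is divided into 2 shares of $49,500: Torin and Varun each take $49,500.
Saskia's share ($297,000) passes entirely to Alma.

Varun receives $49,500.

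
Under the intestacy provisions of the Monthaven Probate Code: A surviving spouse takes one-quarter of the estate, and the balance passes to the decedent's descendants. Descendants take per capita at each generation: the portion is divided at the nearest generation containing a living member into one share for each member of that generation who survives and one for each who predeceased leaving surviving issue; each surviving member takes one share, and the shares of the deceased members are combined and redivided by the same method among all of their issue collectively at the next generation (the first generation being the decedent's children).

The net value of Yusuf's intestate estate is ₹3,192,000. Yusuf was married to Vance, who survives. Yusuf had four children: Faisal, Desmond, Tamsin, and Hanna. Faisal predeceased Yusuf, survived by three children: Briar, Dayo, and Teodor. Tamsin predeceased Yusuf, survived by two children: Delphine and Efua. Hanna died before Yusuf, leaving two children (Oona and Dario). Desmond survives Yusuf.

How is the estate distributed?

Vance: ₹798,000; Briar: ₹256,500; Dayo: ₹256,500; Teodor: ₹256,500; Desmond: ₹598,500; Delphine: ₹256,500; Efua: ₹256,500; Oona: ₹256,500; Dario: ₹256,500

Vance takes one-quarter of ₹3,192,000 = ₹798,000. The remaining ₹2,394,000 passes to the descendants.
The descendants' portion (₹2,394,000) is divided at the children's generation into 4 shares of ₹598,500. Desmond takes ₹598,500. The 3 shares of the deceased (Faisal, Tamsin, and Hanna) are combined into a pool of ₹1,795,500.
That pool (₹1,795,500) is divided at the grandchildren's generation equally among Briar, Dayo, Teodor, Delphine, Efua, Oona, and Dario: ₹256,500 each.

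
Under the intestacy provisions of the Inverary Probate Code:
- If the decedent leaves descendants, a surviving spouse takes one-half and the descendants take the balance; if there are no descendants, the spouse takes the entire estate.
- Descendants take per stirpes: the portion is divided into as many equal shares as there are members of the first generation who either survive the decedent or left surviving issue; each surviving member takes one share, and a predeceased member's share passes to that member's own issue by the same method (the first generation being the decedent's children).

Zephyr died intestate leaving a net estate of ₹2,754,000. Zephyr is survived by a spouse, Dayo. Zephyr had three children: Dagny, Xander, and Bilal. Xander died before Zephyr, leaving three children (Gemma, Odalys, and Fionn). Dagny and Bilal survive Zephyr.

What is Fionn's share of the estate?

Fionn receives ₹153,000.

Dayo takes one-half of ₹2,754,000 = ₹1,377,000. The remaining ₹1,377,000 passes to the descendants.
The descendants' portion (₹1,377,000) is divided into 3 shares of ₹459,000: Dagny and Bilal each take ₹459,000; Xander's ₹459,000 share passes to Xander's issue.
Xander's share (₹459,000) is divided into 3 shares of ₹153,000: Gemma, Odalys, and Fionn each take ₹153,000.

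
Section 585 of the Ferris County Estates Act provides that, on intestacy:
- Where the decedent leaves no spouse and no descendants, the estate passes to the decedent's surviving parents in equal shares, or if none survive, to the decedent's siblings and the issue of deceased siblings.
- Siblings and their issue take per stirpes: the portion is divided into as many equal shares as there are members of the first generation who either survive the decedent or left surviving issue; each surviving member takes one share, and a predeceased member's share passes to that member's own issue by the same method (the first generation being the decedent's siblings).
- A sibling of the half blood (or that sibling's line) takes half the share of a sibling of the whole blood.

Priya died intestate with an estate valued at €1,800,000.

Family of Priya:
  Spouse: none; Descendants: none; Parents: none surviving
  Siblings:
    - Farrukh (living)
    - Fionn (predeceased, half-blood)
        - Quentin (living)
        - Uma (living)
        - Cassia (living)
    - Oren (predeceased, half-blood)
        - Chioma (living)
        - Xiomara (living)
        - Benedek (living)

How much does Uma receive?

Uma receives €150,000.

The entire €1,800,000 passes to the siblings and their issue.
Counting each half-blood sibling's line as half a unit, there are 2 units in €1,800,000, so one unit is €900,000. Whole-blood lines (Farrukh) take €900,000 each; half-blood lines (Fionn and Oren) take €450,000 each.
Fionn's share (€450,000) is divided into 3 shares of €150,000: Quentin, Uma, and Cassia each take €150,000.
Oren's share (€450,000) is divided into 3 shares of €150,000: Chioma, Xiomara, and Benedek each take €150,000.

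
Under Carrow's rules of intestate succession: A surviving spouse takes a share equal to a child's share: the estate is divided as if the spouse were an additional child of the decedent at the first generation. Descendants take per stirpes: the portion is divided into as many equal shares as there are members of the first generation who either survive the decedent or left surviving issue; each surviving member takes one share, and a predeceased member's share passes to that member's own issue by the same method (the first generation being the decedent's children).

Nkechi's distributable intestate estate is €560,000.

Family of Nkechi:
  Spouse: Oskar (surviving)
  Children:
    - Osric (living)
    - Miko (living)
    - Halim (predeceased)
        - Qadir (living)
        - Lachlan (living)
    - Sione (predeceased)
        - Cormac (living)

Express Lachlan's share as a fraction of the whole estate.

Lachlan receives 1/10 of the estate.

The spouse counts as an additional share at the children's level, so there are 5 primary shares of €112,000. Oskar takes one such share (€112,000).
The children's combined portion (€448,000) is divided into 4 shares of €112,000: Osric and Miko each take €112,000; Halim's €112,000 share passes to Halim's issue; Sione's €112,000 share passes to Sione's issue.
Halim's share (€112,000) is divided into 2 shares of €56,000: Qadir and Lachlan each take €56,000.
Sione's share (€112,000) passes entirely to Cormac.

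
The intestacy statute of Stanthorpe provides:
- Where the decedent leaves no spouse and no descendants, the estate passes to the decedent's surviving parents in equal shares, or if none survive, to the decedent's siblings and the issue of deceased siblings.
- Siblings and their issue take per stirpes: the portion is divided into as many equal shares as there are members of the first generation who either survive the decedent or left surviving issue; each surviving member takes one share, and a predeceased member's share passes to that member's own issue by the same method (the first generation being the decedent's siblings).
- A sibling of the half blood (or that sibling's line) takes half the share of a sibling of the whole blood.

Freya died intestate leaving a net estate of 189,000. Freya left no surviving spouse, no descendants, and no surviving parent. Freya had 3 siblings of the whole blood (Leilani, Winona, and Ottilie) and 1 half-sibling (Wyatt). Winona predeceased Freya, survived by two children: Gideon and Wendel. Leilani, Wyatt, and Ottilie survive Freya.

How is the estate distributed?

Leilani: 54,000; Wyatt: 27,000; Gideon: 27,000; Wendel: 27,000; Ottilie: 54,000

The entire 189,000 passes to the siblings and their issue.
Counting each half-blood sibling's line as half a unit, there are 7/2 units in 189,000, so one unit is 54,000. Whole-blood lines (Leilani, Winona, and Ottilie) take 54,000 each; half-blood lines (Wyatt) take 27,000 each.
Winona's share (54,000) is divided into 2 shares of 27,000: Gideon and Wendel each take 27,000.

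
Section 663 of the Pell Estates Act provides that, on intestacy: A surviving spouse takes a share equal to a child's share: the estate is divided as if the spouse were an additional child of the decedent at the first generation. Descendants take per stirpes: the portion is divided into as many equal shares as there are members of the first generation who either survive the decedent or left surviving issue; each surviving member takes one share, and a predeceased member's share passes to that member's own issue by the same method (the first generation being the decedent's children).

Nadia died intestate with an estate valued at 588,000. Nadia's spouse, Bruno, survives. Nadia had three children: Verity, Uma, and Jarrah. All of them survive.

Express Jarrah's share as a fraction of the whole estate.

Jarrah receives 1/4 of the estate.

The spouse counts as an additional share at the children's level, so there are 4 primary shares of 147,000. Bruno takes one such share (147,000).
The children's combined portion (441,000) is divided into 3 shares of 147,000: Verity, Uma, and Jarrah each take 147,000.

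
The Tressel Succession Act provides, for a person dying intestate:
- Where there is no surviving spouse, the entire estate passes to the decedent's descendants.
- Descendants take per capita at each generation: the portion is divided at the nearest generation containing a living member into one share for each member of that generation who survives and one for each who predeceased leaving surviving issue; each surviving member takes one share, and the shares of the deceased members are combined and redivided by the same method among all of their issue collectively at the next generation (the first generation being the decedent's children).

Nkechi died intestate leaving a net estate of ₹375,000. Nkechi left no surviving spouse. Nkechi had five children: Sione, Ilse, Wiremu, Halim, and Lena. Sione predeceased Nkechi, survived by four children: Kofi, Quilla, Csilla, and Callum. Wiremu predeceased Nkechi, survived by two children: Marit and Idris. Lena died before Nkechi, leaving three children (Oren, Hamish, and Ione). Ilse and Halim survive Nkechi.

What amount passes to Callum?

The entire ₹375,000 passes to the descendants.
That amount (₹375,000) is divided at the children's generation into 5 shares of ₹75,000. Ilse and Halim each take ₹75,000. The 3 shares of the deceased (Sione, Wiremu, and Lena) are combined into a pool of ₹225,000.
That pool (₹225,000) is divided at the grandchildren's generation equally among Kofi, Quilla, Csilla, Callum, Marit, Idris, Oren, Hamish, and Ione: ₹25,000 each.

Callum receives ₹25,000.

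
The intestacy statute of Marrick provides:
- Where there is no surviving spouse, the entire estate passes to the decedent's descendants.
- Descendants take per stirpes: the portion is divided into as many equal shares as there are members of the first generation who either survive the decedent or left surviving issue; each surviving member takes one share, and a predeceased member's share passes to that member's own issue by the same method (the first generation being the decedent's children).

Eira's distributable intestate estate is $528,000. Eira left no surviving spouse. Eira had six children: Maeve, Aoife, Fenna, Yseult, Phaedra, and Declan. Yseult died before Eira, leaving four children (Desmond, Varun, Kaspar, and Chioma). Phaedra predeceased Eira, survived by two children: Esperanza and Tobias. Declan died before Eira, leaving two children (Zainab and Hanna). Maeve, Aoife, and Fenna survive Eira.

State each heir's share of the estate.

The entire $528,000 passes to the descendants.
That amount ($528,000) is divided into 6 shares of $88,000: Maeve, Aoife, and Fenna each take $88,000; Yseult's $88,000 share passes to Yseult's issue; Phaedra's $88,000 share passes to Phaedra's issue; Declan's $88,000 share passes to Declan's issue.
Yseult's share ($88,000) is divided into 4 shares of $22,000: Desmond, Varun, Kaspar, and Chioma each take $22,000.
Phaedra's share ($88,000) is divided into 2 shares of $44,000: Esperanza and Tobias each take $44,000.
Declan's share ($88,000) is divided into 2 shares of $44,000: Zainab and Hanna each take $44,000.

Maeve: $88,000; Aoife: $88,000; Fenna: $88,000; Desmond: $22,000; Varun: $22,000; Kaspar: $22,000; Chioma: $22,000; Esperanza: $44,000; Tobias: $44,000; Zainab: $44,000; Hanna: $44,000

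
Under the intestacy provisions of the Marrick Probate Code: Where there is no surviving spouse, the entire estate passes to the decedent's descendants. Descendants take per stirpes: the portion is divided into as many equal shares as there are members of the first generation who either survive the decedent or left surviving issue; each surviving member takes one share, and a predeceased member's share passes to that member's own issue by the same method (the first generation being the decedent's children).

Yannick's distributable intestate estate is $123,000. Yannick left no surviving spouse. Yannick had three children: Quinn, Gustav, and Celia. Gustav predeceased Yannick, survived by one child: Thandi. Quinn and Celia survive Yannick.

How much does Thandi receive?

Thandi receives $41,000.

The entire $123,000 passes to the descendants.
That amount ($123,000) is divided into 3 shares of $41,000: Quinn and Celia each take $41,000; Gustav's $41,000 share passes to Gustav's issue.
Gustav's share ($41,000) passes entirely to Thandi.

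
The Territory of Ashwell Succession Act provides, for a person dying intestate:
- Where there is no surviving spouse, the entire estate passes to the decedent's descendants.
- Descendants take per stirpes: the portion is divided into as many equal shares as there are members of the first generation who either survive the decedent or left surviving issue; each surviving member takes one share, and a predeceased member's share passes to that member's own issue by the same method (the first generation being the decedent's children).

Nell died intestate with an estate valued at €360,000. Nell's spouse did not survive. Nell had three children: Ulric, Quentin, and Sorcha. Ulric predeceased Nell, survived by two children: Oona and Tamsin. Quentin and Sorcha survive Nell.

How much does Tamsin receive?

Tamsin receives €60,000.

The entire €360,000 passes to the descendants.
That amount (€360,000) is divided into 3 shares of €120,000: Quentin and Sorcha each take €120,000; Ulric's €120,000 share passes to Ulric's issue.
Ulric's share (€120,000) is divided into 2 shares of €60,000: Oona and Tamsin each take €60,000.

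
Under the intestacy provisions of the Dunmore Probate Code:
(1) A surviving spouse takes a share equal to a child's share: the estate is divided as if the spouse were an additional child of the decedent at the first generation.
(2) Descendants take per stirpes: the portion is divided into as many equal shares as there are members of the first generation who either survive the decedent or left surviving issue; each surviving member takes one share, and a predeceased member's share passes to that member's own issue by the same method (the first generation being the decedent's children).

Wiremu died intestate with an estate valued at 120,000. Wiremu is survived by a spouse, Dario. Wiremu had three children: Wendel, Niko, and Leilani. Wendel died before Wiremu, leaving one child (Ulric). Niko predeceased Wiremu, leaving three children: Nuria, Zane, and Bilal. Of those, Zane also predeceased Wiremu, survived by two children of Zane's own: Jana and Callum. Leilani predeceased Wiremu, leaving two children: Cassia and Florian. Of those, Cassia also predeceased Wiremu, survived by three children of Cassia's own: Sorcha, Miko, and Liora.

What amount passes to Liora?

Liora receives 5,000.

The spouse counts as an additional share at the children's level, so there are 4 primary shares of 30,000. Dario takes one such share (30,000).
The children's combined portion (90,000) is divided into 3 shares of 30,000: Wendel's 30,000 share passes to Wendel's issue; Niko's 30,000 share passes to Niko's issue; Leilani's 30,000 share passes to Leilani's issue.
Wendel's share (30,000) passes entirely to Ulric.
Niko's share (30,000) is divided into 3 shares of 10,000: Nuria and Bilal each take 10,000; Zane's 10,000 share passes to Zane's issue.
Zane's share (10,000) is divided into 2 shares of 5,000: Jana and Callum each take 5,000.
Leilani's share (30,000) is divided into 2 shares of 15,000: Florian takes 15,000; Cassia's 15,000 share passes to Cassia's issue.
Cassia's share (15,000) is divided into 3 shares of 5,000: Sorcha, Miko, and Liora each take 5,000.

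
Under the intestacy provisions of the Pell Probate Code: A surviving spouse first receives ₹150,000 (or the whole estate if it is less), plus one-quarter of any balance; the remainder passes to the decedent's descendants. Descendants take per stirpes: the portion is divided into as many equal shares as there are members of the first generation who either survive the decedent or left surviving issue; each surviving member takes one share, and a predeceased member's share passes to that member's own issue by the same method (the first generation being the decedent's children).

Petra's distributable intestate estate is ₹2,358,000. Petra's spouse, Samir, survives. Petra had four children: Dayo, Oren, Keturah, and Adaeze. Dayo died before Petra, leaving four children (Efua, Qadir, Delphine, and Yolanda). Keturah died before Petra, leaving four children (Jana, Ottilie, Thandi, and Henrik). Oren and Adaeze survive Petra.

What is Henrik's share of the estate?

Henrik receives ₹103,500.

Samir first takes ₹150,000, leaving a balance of ₹2,208,000. Samir then takes one-quarter of the balance (₹552,000), for a total of ₹702,000. The remaining ₹1,656,000 passes to the descendants.
The descendants' portion (₹1,656,000) is divided into 4 shares of ₹414,000: Oren and Adaeze each take ₹414,000; Dayo's ₹414,000 share passes to Dayo's issue; Keturah's ₹414,000 share passes to Keturah's issue.
Dayo's share (₹414,000) is divided into 4 shares of ₹103,500: Efua, Qadir, Delphine, and Yolanda each take ₹103,500.
Keturah's share (₹414,000) is divided into 4 shares of ₹103,500: Jana, Ottilie, Thandi, and Henrik each take ₹103,500.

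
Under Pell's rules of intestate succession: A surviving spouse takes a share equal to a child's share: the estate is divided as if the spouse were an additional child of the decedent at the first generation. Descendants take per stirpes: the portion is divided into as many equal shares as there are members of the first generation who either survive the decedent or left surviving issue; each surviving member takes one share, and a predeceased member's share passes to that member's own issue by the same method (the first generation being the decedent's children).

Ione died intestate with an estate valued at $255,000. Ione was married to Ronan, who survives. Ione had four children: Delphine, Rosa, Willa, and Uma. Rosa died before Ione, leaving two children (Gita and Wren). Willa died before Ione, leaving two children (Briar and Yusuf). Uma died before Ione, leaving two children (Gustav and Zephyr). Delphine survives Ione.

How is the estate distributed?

The spouse counts as an additional share at the children's level, so there are 5 primary shares of $51,000. Ronan takes one such share ($51,000).
The children's combined portion ($204,000) is divided into 4 shares of $51,000: Delphine takes $51,000; Rosa's $51,000 share passes to Rosa's issue; Willa's $51,000 share passes to Willa's issue; Uma's $51,000 share passes to Uma's issue.
Rosa's share ($51,000) is divided into 2 shares of $25,500: Gita and Wren each take $25,500.
Willa's share ($51,000) is divided into 2 shares of $25,500: Briar and Yusuf each take $25,500.
Uma's share ($51,000) is divided into 2 shares of $25,500: Gustav and Zephyr each take $25,500.

Ronan: $51,000; Delphine: $51,000; Gita: $25,500; Wren: $25,500; Briar: $25,500; Yusuf: $25,500; Gustav: $25,500; Zephyr: $25,500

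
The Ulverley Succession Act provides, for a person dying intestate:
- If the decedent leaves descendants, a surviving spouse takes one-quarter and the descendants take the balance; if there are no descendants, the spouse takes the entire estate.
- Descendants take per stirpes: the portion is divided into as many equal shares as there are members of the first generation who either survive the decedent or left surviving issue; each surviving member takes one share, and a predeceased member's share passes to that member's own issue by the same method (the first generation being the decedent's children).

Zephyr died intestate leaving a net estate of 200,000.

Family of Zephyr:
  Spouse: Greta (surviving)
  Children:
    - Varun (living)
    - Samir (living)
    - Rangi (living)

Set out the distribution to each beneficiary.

Greta: 50,000; Varun: 50,000; Samir: 50,000; Rangi: 50,000

Greta takes one-quarter of 200,000 = 50,000. The remaining 150,000 passes to the descendants.
The descendants' portion (150,000) is divided into 3 shares of 50,000: Varun, Samir, and Rangi each take 50,000.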